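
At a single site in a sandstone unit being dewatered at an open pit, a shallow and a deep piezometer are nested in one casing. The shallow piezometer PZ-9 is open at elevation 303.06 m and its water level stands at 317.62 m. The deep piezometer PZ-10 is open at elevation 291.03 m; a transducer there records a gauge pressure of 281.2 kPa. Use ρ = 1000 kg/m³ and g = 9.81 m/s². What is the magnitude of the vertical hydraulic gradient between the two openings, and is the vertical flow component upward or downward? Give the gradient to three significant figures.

|i_v| ≈ 0.172; vertical flow is upward

Total head at PZ-9: h = 317.62 m (water level in the standpipe).
Pressure head at PZ-10: ψ = P/(ρg) = 281.2×1000 / (1000 × 9.81) = 28.66 m.
Total head at PZ-10: h = z + ψ = 291.03 + 28.66 = 319.69 m.
Δh = h(PZ-9) − h(PZ-10) = 317.62 − 319.69 = -2.07 m.
Vertical separation Δz = 303.06 − 291.03 = 12.03 m.
|i_v| = |Δh| / Δz = 2.07 / 12.03 = 0.172.
Head is higher in the deep piezometer, so vertical flow is upward (discharge condition).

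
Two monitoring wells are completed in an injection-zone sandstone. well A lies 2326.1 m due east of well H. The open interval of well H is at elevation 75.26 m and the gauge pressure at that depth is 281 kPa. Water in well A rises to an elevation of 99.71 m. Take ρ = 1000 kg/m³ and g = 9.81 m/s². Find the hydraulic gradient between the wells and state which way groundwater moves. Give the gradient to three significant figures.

Pressure head at well H: ψ = P/(ρg) = 281×1000 / (1000 × 9.81) = 28.64 m.
Total head at well H: h = z + ψ = 75.26 + 28.64 = 103.90 m.
Total head at well A: h = 99.71 m (water level in the piezometer is the total head).
Head difference: h(well H) − h(well A) = 103.90 − 99.71 = 4.19 m.
Hydraulic gradient: i = |Δh| / L = 4.19 / 2326.1 = 0.00180.
Flow is from higher to lower head: from well H toward well A, i.e. toward the east.

i ≈ 0.00180; groundwater flows toward the east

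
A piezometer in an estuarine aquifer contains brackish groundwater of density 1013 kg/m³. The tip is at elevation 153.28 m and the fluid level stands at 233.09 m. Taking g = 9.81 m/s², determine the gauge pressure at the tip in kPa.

P ≈ 793 kPa

Pressure head ψ = h − z = 233.09 − 153.28 = 79.81 m.
P = ρgψ = 1013 × 9.81 × 79.81 = 793114 Pa ≈ 793 kPa.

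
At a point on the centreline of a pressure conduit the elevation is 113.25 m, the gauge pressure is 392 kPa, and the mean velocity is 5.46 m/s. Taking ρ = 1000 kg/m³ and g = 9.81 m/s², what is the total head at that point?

h ≈ 154.73 m

Pressure head ψ = P/(ρg) = 392×1000 / (1000 × 9.81) = 39.96 m.
Velocity head = v²/(2g) = 5.46² / (2 × 9.81) = 1.519 m.
h = z + ψ + v²/(2g) = 113.25 + 39.96 + 1.519 = 154.73 m.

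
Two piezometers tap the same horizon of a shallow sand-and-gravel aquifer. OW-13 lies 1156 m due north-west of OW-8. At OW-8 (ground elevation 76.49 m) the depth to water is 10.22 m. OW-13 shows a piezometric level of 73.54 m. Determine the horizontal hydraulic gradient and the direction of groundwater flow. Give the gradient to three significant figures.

i ≈ 0.00629; groundwater flows toward the south-east

Total head at OW-8: h = 76.49 − 10.22 = 66.27 m.
Total head at OW-13: h = 73.54 m (water level in the piezometer is the total head).
Head difference: h(OW-8) − h(OW-13) = 66.27 − 73.54 = -7.27 m.
Hydraulic gradient: i = |Δh| / L = 7.27 / 1156 = 0.00629.
Flow is from higher to lower head: from OW-13 toward OW-8, i.e. toward the south-east.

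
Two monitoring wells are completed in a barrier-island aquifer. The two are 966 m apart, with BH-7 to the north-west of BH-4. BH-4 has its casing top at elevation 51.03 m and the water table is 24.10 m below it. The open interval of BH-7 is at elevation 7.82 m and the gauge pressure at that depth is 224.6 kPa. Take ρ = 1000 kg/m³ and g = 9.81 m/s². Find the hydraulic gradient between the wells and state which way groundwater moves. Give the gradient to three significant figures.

i ≈ 0.00392; groundwater flows toward the south-east

Total head at BH-4: h = 51.03 − 24.10 = 26.93 m.
Pressure head at BH-7: ψ = P/(ρg) = 224.6×1000 / (1000 × 9.81) = 22.90 m.
Total head at BH-7: h = z + ψ = 7.82 + 22.90 = 30.72 m.
Head difference: h(BH-4) − h(BH-7) = 26.93 − 30.72 = -3.79 m.
Hydraulic gradient: i = |Δh| / L = 3.79 / 966 = 0.00392.
Flow is from higher to lower head: from BH-7 toward BH-4, i.e. toward the south-east.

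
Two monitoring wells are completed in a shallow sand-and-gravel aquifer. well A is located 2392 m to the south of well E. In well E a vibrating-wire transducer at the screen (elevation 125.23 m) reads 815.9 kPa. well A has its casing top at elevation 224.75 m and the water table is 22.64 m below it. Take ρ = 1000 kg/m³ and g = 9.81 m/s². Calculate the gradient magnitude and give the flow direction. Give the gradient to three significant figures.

Pressure head at well E: ψ = P/(ρg) = 815.9×1000 / (1000 × 9.81) = 83.17 m.
Total head at well E: h = z + ψ = 125.23 + 83.17 = 208.40 m.
Total head at well A: h = 224.75 − 22.64 = 202.11 m.
Head difference: h(well E) − h(well A) = 208.40 − 202.11 = 6.29 m.
Hydraulic gradient: i = |Δh| / L = 6.29 / 2392 = 0.00263.
Flow is from higher to lower head: from well E toward well A, i.e. toward the south.

i ≈ 0.00263; groundwater flows toward the south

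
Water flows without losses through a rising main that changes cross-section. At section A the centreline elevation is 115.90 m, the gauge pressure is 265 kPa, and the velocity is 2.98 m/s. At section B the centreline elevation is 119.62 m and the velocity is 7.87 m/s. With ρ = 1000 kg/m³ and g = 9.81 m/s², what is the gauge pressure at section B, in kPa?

P₂ ≈ 202 kPa

Pressure head at A: ψ₁ = P₁/(ρg) = 265×1000 / (1000 × 9.81) = 27.01 m.
Velocity heads: v₁²/2g = 2.98²/19.62 = 0.453 m; v₂²/2g = 7.87²/19.62 = 3.157 m.
Total head H = z₁ + ψ₁ + v₁²/2g = 115.90 + 27.01 + 0.453 = 143.36 m.
ψ₂ = H − z₂ − v₂²/2g = 143.36 − 119.62 − 3.157 = 20.58 m.
P₂ = ρgψ₂ = 1000 × 9.81 × 20.58 ≈ 202 kPa.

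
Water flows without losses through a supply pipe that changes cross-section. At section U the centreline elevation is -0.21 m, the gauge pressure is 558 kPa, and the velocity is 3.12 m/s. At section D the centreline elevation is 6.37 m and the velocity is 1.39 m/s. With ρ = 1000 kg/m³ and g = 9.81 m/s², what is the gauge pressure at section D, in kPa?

Pressure head at U: ψ₁ = P₁/(ρg) = 558×1000 / (1000 × 9.81) = 56.88 m.
Velocity heads: v₁²/2g = 3.12²/19.62 = 0.496 m; v₂²/2g = 1.39²/19.62 = 0.098 m.
Total head H = z₁ + ψ₁ + v₁²/2g = -0.21 + 56.88 + 0.496 = 57.17 m.
ψ₂ = H − z₂ − v₂²/2g = 57.17 − 6.37 − 0.098 = 50.70 m.
P₂ = ρgψ₂ = 1000 × 9.81 × 50.70 ≈ 497 kPa.

P₂ ≈ 497 kPa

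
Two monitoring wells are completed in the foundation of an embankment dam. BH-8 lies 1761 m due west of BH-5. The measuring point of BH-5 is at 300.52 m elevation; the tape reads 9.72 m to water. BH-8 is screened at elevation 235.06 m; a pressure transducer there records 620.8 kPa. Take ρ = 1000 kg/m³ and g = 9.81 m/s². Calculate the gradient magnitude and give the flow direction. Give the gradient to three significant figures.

Total head at BH-5: h = 300.52 − 9.72 = 290.80 m.
Pressure head at BH-8: ψ = P/(ρg) = 620.8×1000 / (1000 × 9.81) = 63.28 m.
Total head at BH-8: h = z + ψ = 235.06 + 63.28 = 298.34 m.
Head difference: h(BH-5) − h(BH-8) = 290.80 − 298.34 = -7.54 m.
Hydraulic gradient: i = |Δh| / L = 7.54 / 1761 = 0.00428.
Flow is from higher to lower head: from BH-8 toward BH-5, i.e. toward the east.

i ≈ 0.00428; groundwater flows toward the east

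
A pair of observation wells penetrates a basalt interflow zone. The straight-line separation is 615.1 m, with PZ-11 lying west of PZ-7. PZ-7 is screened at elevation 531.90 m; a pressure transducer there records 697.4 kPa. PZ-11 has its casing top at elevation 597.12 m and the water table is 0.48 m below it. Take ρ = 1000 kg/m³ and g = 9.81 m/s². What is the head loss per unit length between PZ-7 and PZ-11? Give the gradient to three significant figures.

Pressure head at PZ-7: ψ = P/(ρg) = 697.4×1000 / (1000 × 9.81) = 71.09 m.
Total head at PZ-7: h = z + ψ = 531.90 + 71.09 = 602.99 m.
Total head at PZ-11: h = 597.12 − 0.48 = 596.64 m.
Head difference: h(PZ-7) − h(PZ-11) = 602.99 − 596.64 = 6.35 m.
Hydraulic gradient: i = |Δh| / L = 6.35 / 615.1 = 0.0103.

i ≈ 0.0103 m/m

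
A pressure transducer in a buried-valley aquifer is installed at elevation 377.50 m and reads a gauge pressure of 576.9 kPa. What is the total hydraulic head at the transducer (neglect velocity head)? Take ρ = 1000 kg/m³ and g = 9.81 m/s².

h ≈ 436.31 m

ψ = P/(ρg) = 576.9×1000 / (1000 × 9.81) = 58.81 m.
h = z + ψ = 377.50 + 58.81 = 436.31 m.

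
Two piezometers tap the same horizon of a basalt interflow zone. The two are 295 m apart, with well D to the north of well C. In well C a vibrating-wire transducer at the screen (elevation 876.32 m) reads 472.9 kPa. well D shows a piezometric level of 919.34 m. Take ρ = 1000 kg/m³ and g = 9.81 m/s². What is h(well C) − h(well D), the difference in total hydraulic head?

Δh ≈ 5.19 m

Pressure head at well C: ψ = P/(ρg) = 472.9×1000 / (1000 × 9.81) = 48.21 m.
Total head at well C: h = z + ψ = 876.32 + 48.21 = 924.53 m.
Total head at well D: h = 919.34 m (water level in the piezometer is the total head).
Head difference: h(well C) − h(well D) = 924.53 − 919.34 = 5.19 m.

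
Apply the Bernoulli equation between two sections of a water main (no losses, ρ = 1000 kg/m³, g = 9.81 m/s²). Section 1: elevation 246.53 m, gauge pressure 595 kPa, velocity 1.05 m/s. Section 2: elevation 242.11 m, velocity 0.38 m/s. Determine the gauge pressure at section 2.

Pressure head at 1: ψ₁ = P₁/(ρg) = 595×1000 / (1000 × 9.81) = 60.65 m.
Velocity heads: v₁²/2g = 1.05²/19.62 = 0.056 m; v₂²/2g = 0.38²/19.62 = 0.007 m.
Total head H = z₁ + ψ₁ + v₁²/2g = 246.53 + 60.65 + 0.056 = 307.24 m.
ψ₂ = H − z₂ − v₂²/2g = 307.24 − 242.11 − 0.007 = 65.12 m.
P₂ = ρgψ₂ = 1000 × 9.81 × 65.12 ≈ 639 kPa.

P₂ ≈ 639 kPa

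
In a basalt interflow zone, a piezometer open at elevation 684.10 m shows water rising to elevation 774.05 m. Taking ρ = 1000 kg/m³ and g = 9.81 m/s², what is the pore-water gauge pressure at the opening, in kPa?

Pressure head ψ = h − z = 774.05 − 684.10 = 89.95 m.
P = ρgψ = 1000 × 9.81 × 89.95 = 882410 Pa ≈ 882 kPa.

P ≈ 882 kPa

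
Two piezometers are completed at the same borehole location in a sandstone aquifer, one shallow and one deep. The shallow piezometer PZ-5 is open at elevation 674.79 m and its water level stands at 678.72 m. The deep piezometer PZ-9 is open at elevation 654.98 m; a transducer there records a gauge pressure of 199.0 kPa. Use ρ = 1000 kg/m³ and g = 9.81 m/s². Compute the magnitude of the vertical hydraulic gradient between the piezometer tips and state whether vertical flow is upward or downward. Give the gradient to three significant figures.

Total head at PZ-5: h = 678.72 m (water level in the standpipe).
Pressure head at PZ-9: ψ = P/(ρg) = 199.0×1000 / (1000 × 9.81) = 20.29 m.
Total head at PZ-9: h = z + ψ = 654.98 + 20.29 = 675.27 m.
Δh = h(PZ-5) − h(PZ-9) = 678.72 − 675.27 = 3.45 m.
Vertical separation Δz = 674.79 − 654.98 = 19.81 m.
|i_v| = |Δh| / Δz = 3.45 / 19.81 = 0.174.
Head is higher in the shallow piezometer, so vertical flow is downward (recharge condition).

|i_v| ≈ 0.174; vertical flow is downward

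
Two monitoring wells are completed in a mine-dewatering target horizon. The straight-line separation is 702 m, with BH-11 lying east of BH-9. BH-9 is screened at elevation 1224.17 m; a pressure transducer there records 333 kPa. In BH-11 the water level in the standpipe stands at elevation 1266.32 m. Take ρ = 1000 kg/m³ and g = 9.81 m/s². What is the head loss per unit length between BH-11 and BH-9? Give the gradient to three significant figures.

Pressure head at BH-9: ψ = P/(ρg) = 333×1000 / (1000 × 9.81) = 33.94 m.
Total head at BH-9: h = z + ψ = 1224.17 + 33.94 = 1258.11 m.
Total head at BH-11: h = 1266.32 m (water level in the piezometer is the total head).
Head difference: h(BH-9) − h(BH-11) = 1258.11 − 1266.32 = -8.21 m.
Hydraulic gradient: i = |Δh| / L = 8.21 / 702 = 0.0117.

i ≈ 0.0117 m/m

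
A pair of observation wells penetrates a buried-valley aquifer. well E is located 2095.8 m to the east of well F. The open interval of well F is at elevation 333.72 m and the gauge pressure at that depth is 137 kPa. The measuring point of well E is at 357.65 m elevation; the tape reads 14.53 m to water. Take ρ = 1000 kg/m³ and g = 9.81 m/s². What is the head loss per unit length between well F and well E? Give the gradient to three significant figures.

Pressure head at well F: ψ = P/(ρg) = 137×1000 / (1000 × 9.81) = 13.97 m.
Total head at well F: h = z + ψ = 333.72 + 13.97 = 347.69 m.
Total head at well E: h = 357.65 − 14.53 = 343.12 m.
Head difference: h(well F) − h(well E) = 347.69 − 343.12 = 4.57 m.
Hydraulic gradient: i = |Δh| / L = 4.57 / 2095.8 = 0.00218.

i ≈ 0.00218 m/m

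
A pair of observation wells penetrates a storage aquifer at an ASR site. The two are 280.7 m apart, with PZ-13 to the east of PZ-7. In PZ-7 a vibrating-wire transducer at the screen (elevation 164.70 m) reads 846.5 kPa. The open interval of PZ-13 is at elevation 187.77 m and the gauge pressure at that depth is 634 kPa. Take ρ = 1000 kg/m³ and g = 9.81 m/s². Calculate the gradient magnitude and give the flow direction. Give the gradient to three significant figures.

i ≈ 0.00502; groundwater flows toward the west

Pressure head at PZ-7: ψ = P/(ρg) = 846.5×1000 / (1000 × 9.81) = 86.29 m.
Total head at PZ-7: h = z + ψ = 164.70 + 86.29 = 250.99 m.
Pressure head at PZ-13: ψ = P/(ρg) = 634×1000 / (1000 × 9.81) = 64.63 m.
Total head at PZ-13: h = z + ψ = 187.77 + 64.63 = 252.40 m.
Head difference: h(PZ-7) − h(PZ-13) = 250.99 − 252.40 = -1.41 m.
Hydraulic gradient: i = |Δh| / L = 1.41 / 280.7 = 0.00502.
Flow is from higher to lower head: from PZ-13 toward PZ-7, i.e. toward the west.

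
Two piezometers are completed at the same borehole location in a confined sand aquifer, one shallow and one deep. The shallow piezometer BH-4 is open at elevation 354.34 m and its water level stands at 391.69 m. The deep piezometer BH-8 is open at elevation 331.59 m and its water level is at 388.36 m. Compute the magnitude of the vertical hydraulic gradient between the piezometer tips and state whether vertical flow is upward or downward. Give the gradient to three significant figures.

|i_v| ≈ 0.146; vertical flow is downward

Total head at BH-4: h = 391.69 m (water level in the standpipe).
Total head at BH-8: h = 388.36 m.
Δh = h(BH-4) − h(BH-8) = 391.69 − 388.36 = 3.33 m.
Vertical separation Δz = 354.34 − 331.59 = 22.75 m.
|i_v| = |Δh| / Δz = 3.33 / 22.75 = 0.146.
Head is higher in the shallow piezometer, so vertical flow is downward (recharge condition).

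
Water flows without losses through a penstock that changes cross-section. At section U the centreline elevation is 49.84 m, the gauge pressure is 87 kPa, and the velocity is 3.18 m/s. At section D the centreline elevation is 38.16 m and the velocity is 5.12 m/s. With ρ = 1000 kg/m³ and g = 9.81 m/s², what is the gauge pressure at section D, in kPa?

Pressure head at U: ψ₁ = P₁/(ρg) = 87×1000 / (1000 × 9.81) = 8.87 m.
Velocity heads: v₁²/2g = 3.18²/19.62 = 0.515 m; v₂²/2g = 5.12²/19.62 = 1.336 m.
Total head H = z₁ + ψ₁ + v₁²/2g = 49.84 + 8.87 + 0.515 = 59.23 m.
ψ₂ = H − z₂ − v₂²/2g = 59.23 − 38.16 − 1.336 = 19.73 m.
P₂ = ρgψ₂ = 1000 × 9.81 × 19.73 ≈ 194 kPa.

P₂ ≈ 194 kPa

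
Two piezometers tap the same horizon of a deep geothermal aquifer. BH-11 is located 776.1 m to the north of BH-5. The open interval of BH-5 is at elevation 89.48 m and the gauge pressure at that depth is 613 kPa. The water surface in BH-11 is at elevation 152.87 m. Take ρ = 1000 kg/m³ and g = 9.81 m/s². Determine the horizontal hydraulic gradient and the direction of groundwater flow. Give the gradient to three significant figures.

Pressure head at BH-5: ψ = P/(ρg) = 613×1000 / (1000 × 9.81) = 62.49 m.
Total head at BH-5: h = z + ψ = 89.48 + 62.49 = 151.97 m.
Total head at BH-11: h = 152.87 m (water level in the piezometer is the total head).
Head difference: h(BH-5) − h(BH-11) = 151.97 − 152.87 = -0.90 m.
Hydraulic gradient: i = |Δh| / L = 0.90 / 776.1 = 0.00116.
Flow is from higher to lower head: from BH-11 toward BH-5, i.e. toward the south.

i ≈ 0.00116; groundwater flows toward the south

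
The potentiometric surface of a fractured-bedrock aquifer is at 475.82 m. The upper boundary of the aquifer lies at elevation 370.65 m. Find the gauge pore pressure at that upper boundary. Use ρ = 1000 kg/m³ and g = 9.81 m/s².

Pressure head at the aquifer top: ψ = h − z = 475.82 − 370.65 = 105.17 m.
P = ρgψ = 1000 × 9.81 × 105.17 = 1031718 Pa ≈ 1030 kPa.

P ≈ 1030 kPa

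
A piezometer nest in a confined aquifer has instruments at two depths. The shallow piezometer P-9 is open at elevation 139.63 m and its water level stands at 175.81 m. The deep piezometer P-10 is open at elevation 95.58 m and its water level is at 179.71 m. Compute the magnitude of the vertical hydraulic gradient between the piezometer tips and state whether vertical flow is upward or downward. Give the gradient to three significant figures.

Total head at P-9: h = 175.81 m (water level in the standpipe).
Total head at P-10: h = 179.71 m.
Δh = h(P-9) − h(P-10) = 175.81 − 179.71 = -3.90 m.
Vertical separation Δz = 139.63 − 95.58 = 44.05 m.
|i_v| = |Δh| / Δz = 3.90 / 44.05 = 0.0885.
Head is higher in the deep piezometer, so vertical flow is upward (discharge condition).

|i_v| ≈ 0.0885; vertical flow is upward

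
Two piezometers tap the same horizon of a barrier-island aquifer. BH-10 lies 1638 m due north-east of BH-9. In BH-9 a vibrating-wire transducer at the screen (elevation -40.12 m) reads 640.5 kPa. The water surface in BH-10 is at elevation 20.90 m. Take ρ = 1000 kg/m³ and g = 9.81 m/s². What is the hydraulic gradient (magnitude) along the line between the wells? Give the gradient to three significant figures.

Pressure head at BH-9: ψ = P/(ρg) = 640.5×1000 / (1000 × 9.81) = 65.29 m.
Total head at BH-9: h = z + ψ = -40.12 + 65.29 = 25.17 m.
Total head at BH-10: h = 20.90 m (water level in the piezometer is the total head).
Head difference: h(BH-9) − h(BH-10) = 25.17 − 20.90 = 4.27 m.
Hydraulic gradient: i = |Δh| / L = 4.27 / 1638 = 0.00261.

i ≈ 0.00261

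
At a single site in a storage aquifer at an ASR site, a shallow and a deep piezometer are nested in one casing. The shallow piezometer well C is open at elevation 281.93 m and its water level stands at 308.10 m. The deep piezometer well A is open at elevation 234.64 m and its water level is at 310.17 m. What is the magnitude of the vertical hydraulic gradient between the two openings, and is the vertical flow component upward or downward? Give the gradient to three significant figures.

|i_v| ≈ 0.0438; vertical flow is upward

Total head at well C: h = 308.10 m (water level in the standpipe).
Total head at well A: h = 310.17 m.
Δh = h(well C) − h(well A) = 308.10 − 310.17 = -2.07 m.
Vertical separation Δz = 281.93 − 234.64 = 47.29 m.
|i_v| = |Δh| / Δz = 2.07 / 47.29 = 0.0438.
Head is higher in the deep piezometer, so vertical flow is upward (discharge condition).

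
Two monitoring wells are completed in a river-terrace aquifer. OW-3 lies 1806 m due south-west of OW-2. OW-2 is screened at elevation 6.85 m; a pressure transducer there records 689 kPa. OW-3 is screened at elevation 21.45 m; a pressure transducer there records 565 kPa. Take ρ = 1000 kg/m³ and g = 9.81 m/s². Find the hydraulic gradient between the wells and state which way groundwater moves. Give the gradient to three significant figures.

Pressure head at OW-2: ψ = P/(ρg) = 689×1000 / (1000 × 9.81) = 70.23 m.
Total head at OW-2: h = z + ψ = 6.85 + 70.23 = 77.08 m.
Pressure head at OW-3: ψ = P/(ρg) = 565×1000 / (1000 × 9.81) = 57.59 m.
Total head at OW-3: h = z + ψ = 21.45 + 57.59 = 79.04 m.
Head difference: h(OW-2) − h(OW-3) = 77.08 − 79.04 = -1.96 m.
Hydraulic gradient: i = |Δh| / L = 1.96 / 1806 = 0.00109.
Flow is from higher to lower head: from OW-3 toward OW-2, i.e. toward the north-east.

i ≈ 0.00109; groundwater flows toward the north-east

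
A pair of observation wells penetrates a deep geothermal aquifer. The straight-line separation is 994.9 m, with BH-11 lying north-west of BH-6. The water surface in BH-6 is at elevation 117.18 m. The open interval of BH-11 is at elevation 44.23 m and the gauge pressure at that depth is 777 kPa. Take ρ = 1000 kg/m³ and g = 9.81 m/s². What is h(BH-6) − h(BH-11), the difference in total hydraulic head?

Δh ≈ -6.25 m

Total head at BH-6: h = 117.18 m (water level in the piezometer is the total head).
Pressure head at BH-11: ψ = P/(ρg) = 777×1000 / (1000 × 9.81) = 79.20 m.
Total head at BH-11: h = z + ψ = 44.23 + 79.20 = 123.43 m.
Head difference: h(BH-6) − h(BH-11) = 117.18 − 123.43 = -6.25 m.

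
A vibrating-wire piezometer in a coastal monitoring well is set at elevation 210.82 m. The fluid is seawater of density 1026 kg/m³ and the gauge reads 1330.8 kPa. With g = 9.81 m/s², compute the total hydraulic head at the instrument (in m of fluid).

ψ = P/(ρg) = 1330.8×1000 / (1026 × 9.81) = 132.22 m.
h = z + ψ = 210.82 + 132.22 = 343.04 m.

h ≈ 343.04 m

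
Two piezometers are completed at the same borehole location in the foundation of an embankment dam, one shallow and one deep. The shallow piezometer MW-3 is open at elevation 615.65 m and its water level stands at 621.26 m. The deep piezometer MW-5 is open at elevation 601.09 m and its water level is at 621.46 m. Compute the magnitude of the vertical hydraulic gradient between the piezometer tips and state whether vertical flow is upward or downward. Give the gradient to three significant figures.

Total head at MW-3: h = 621.26 m (water level in the standpipe).
Total head at MW-5: h = 621.46 m.
Δh = h(MW-3) − h(MW-5) = 621.26 − 621.46 = -0.20 m.
Vertical separation Δz = 615.65 − 601.09 = 14.56 m.
|i_v| = |Δh| / Δz = 0.20 / 14.56 = 0.0137.
Head is higher in the deep piezometer, so vertical flow is upward (discharge condition).

|i_v| ≈ 0.0137; vertical flow is upward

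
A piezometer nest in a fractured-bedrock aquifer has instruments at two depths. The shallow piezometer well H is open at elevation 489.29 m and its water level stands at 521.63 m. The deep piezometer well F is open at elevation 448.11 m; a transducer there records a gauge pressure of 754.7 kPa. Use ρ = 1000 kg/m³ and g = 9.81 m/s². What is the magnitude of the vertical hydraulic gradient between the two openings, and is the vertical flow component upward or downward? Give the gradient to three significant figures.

|i_v| ≈ 0.0828; vertical flow is upward

Total head at well H: h = 521.63 m (water level in the standpipe).
Pressure head at well F: ψ = P/(ρg) = 754.7×1000 / (1000 × 9.81) = 76.93 m.
Total head at well F: h = z + ψ = 448.11 + 76.93 = 525.04 m.
Δh = h(well H) − h(well F) = 521.63 − 525.04 = -3.41 m.
Vertical separation Δz = 489.29 − 448.11 = 41.18 m.
|i_v| = |Δh| / Δz = 3.41 / 41.18 = 0.0828.
Head is higher in the deep piezometer, so vertical flow is upward (discharge condition).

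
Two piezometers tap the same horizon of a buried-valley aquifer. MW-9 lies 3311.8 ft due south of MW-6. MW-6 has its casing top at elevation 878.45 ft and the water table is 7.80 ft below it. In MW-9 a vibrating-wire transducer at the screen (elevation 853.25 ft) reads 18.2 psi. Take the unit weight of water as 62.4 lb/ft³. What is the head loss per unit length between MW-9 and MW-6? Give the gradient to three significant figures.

i ≈ 0.00743 ft/ft

Total head at MW-6: h = 878.45 − 7.80 = 870.65 ft.
Pressure head at MW-9: ψ = 144·P/γ = 144 × 18.2 / 62.4 = 42.00 ft.
Total head at MW-9: h = z + ψ = 853.25 + 42.00 = 895.25 ft.
Head difference: h(MW-6) − h(MW-9) = 870.65 − 895.25 = -24.60 ft.
Hydraulic gradient: i = |Δh| / L = 24.60 / 3311.8 = 0.00743.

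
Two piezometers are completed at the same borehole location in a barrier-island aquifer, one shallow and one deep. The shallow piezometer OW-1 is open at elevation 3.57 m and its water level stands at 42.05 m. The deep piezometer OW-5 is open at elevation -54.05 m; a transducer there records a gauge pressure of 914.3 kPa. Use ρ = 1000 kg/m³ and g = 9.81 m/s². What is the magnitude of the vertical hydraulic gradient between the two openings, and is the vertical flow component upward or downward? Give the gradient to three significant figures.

|i_v| ≈ 0.0503; vertical flow is downward

Total head at OW-1: h = 42.05 m (water level in the standpipe).
Pressure head at OW-5: ψ = P/(ρg) = 914.3×1000 / (1000 × 9.81) = 93.20 m.
Total head at OW-5: h = z + ψ = -54.05 + 93.20 = 39.15 m.
Δh = h(OW-1) − h(OW-5) = 42.05 − 39.15 = 2.90 m.
Vertical separation Δz = 3.57 − (-54.05) = 57.62 m.
|i_v| = |Δh| / Δz = 2.90 / 57.62 = 0.0503.
Head is higher in the shallow piezometer, so vertical flow is downward (recharge condition).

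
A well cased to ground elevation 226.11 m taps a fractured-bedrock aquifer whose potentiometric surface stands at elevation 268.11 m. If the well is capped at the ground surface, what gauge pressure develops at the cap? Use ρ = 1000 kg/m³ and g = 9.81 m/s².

P ≈ 412 kPa

Head above the cap: Δh = 268.11 − 226.11 = 42.00 m.
P = ρgΔh = 1000 × 9.81 × 42.00 = 412020 Pa ≈ 412 kPa.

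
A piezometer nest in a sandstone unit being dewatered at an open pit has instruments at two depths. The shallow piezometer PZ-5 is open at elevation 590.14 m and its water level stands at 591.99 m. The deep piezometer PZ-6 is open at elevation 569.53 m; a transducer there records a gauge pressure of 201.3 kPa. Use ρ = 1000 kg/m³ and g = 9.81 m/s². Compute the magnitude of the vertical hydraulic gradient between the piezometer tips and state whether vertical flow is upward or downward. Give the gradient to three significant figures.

Total head at PZ-5: h = 591.99 m (water level in the standpipe).
Pressure head at PZ-6: ψ = P/(ρg) = 201.3×1000 / (1000 × 9.81) = 20.52 m.
Total head at PZ-6: h = z + ψ = 569.53 + 20.52 = 590.05 m.
Δh = h(PZ-5) − h(PZ-6) = 591.99 − 590.05 = 1.94 m.
Vertical separation Δz = 590.14 − 569.53 = 20.61 m.
|i_v| = |Δh| / Δz = 1.94 / 20.61 = 0.0941.
Head is higher in the shallow piezometer, so vertical flow is downward (recharge condition).

|i_v| ≈ 0.0941; vertical flow is downward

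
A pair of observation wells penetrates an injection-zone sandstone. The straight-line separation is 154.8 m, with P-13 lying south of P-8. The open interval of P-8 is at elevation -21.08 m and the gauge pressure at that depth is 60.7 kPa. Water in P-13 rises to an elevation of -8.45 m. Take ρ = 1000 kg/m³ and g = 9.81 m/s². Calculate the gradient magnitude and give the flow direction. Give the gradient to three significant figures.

i ≈ 0.0416; groundwater flows toward the north

Pressure head at P-8: ψ = P/(ρg) = 60.7×1000 / (1000 × 9.81) = 6.19 m.
Total head at P-8: h = z + ψ = -21.08 + 6.19 = -14.89 m.
Total head at P-13: h = -8.45 m (water level in the piezometer is the total head).
Head difference: h(P-8) − h(P-13) = -14.89 − (-8.45) = -6.44 m.
Hydraulic gradient: i = |Δh| / L = 6.44 / 154.8 = 0.0416.
Flow is from higher to lower head: from P-13 toward P-8, i.e. toward the north.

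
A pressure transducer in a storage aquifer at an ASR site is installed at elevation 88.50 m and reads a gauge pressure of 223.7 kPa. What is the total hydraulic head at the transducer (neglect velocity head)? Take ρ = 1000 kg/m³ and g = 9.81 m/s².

h ≈ 111.30 m

ψ = P/(ρg) = 223.7×1000 / (1000 × 9.81) = 22.80 m.
h = z + ψ = 88.50 + 22.80 = 111.30 m.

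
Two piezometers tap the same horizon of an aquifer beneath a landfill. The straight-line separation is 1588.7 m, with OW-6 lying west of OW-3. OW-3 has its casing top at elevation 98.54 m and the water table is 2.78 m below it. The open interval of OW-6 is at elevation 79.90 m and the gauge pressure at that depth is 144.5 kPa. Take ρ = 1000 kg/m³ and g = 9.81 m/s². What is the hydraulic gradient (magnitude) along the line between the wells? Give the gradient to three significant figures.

Total head at OW-3: h = 98.54 − 2.78 = 95.76 m.
Pressure head at OW-6: ψ = P/(ρg) = 144.5×1000 / (1000 × 9.81) = 14.73 m.
Total head at OW-6: h = z + ψ = 79.90 + 14.73 = 94.63 m.
Head difference: h(OW-3) − h(OW-6) = 95.76 − 94.63 = 1.13 m.
Hydraulic gradient: i = |Δh| / L = 1.13 / 1588.7 = 0.000711.

i ≈ 0.000711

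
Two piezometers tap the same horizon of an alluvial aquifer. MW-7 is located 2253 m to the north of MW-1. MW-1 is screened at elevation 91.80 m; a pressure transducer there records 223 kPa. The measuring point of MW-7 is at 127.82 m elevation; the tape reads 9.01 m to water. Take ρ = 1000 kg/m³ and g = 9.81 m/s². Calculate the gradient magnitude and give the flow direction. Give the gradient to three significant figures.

Pressure head at MW-1: ψ = P/(ρg) = 223×1000 / (1000 × 9.81) = 22.73 m.
Total head at MW-1: h = z + ψ = 91.80 + 22.73 = 114.53 m.
Total head at MW-7: h = 127.82 − 9.01 = 118.81 m.
Head difference: h(MW-1) − h(MW-7) = 114.53 − 118.81 = -4.28 m.
Hydraulic gradient: i = |Δh| / L = 4.28 / 2253 = 0.00190.
Flow is from higher to lower head: from MW-7 toward MW-1, i.e. toward the south.

i ≈ 0.00190; groundwater flows toward the south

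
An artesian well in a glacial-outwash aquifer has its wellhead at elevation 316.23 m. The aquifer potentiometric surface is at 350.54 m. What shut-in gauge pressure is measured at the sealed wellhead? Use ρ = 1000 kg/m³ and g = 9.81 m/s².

Head above the cap: Δh = 350.54 − 316.23 = 34.31 m.
P = ρgΔh = 1000 × 9.81 × 34.31 = 336581 Pa ≈ 337 kPa.

P ≈ 337 kPa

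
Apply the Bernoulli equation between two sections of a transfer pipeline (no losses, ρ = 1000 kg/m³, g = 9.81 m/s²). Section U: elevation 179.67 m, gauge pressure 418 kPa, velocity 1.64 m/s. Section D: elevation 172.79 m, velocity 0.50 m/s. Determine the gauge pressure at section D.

P₂ ≈ 487 kPa

Pressure head at U: ψ₁ = P₁/(ρg) = 418×1000 / (1000 × 9.81) = 42.61 m.
Velocity heads: v₁²/2g = 1.64²/19.62 = 0.137 m; v₂²/2g = 0.50²/19.62 = 0.013 m.
Total head H = z₁ + ψ₁ + v₁²/2g = 179.67 + 42.61 + 0.137 = 222.42 m.
ψ₂ = H − z₂ − v₂²/2g = 222.42 − 172.79 − 0.013 = 49.62 m.
P₂ = ρgψ₂ = 1000 × 9.81 × 49.62 ≈ 487 kPa.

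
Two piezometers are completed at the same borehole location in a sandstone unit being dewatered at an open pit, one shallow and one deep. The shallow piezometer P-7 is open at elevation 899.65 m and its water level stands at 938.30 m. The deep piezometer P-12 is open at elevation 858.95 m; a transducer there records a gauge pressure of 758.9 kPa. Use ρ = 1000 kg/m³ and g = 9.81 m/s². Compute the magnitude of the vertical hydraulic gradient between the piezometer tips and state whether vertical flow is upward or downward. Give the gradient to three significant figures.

Total head at P-7: h = 938.30 m (water level in the standpipe).
Pressure head at P-12: ψ = P/(ρg) = 758.9×1000 / (1000 × 9.81) = 77.36 m.
Total head at P-12: h = z + ψ = 858.95 + 77.36 = 936.31 m.
Δh = h(P-7) − h(P-12) = 938.30 − 936.31 = 1.99 m.
Vertical separation Δz = 899.65 − 858.95 = 40.70 m.
|i_v| = |Δh| / Δz = 1.99 / 40.70 = 0.0489.
Head is higher in the shallow piezometer, so vertical flow is downward (recharge condition).

|i_v| ≈ 0.0489; vertical flow is downward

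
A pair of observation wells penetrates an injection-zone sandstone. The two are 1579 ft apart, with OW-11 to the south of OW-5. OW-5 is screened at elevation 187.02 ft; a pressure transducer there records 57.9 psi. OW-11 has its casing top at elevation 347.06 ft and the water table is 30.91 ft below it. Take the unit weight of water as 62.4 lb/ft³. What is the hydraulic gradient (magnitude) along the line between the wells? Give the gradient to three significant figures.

Pressure head at OW-5: ψ = 144·P/γ = 144 × 57.9 / 62.4 = 133.62 ft.
Total head at OW-5: h = z + ψ = 187.02 + 133.62 = 320.64 ft.
Total head at OW-11: h = 347.06 − 30.91 = 316.15 ft.
Head difference: h(OW-5) − h(OW-11) = 320.64 − 316.15 = 4.49 ft.
Hydraulic gradient: i = |Δh| / L = 4.49 / 1579 = 0.00284.

i ≈ 0.00284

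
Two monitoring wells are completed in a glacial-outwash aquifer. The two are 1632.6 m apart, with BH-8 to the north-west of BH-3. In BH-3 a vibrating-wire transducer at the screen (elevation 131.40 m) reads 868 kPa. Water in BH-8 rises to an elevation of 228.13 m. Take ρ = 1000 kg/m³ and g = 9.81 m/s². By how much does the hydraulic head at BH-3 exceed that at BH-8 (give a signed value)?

Pressure head at BH-3: ψ = P/(ρg) = 868×1000 / (1000 × 9.81) = 88.48 m.
Total head at BH-3: h = z + ψ = 131.40 + 88.48 = 219.88 m.
Total head at BH-8: h = 228.13 m (water level in the piezometer is the total head).
Head difference: h(BH-3) − h(BH-8) = 219.88 − 228.13 = -8.25 m.

Δh ≈ -8.25 m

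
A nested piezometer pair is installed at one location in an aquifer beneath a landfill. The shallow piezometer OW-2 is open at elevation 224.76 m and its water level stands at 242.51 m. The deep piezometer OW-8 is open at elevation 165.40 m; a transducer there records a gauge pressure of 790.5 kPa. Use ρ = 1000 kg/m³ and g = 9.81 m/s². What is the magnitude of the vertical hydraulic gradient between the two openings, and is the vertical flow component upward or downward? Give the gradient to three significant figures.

|i_v| ≈ 0.0585; vertical flow is upward

Total head at OW-2: h = 242.51 m (water level in the standpipe).
Pressure head at OW-8: ψ = P/(ρg) = 790.5×1000 / (1000 × 9.81) = 80.58 m.
Total head at OW-8: h = z + ψ = 165.40 + 80.58 = 245.98 m.
Δh = h(OW-2) − h(OW-8) = 242.51 − 245.98 = -3.47 m.
Vertical separation Δz = 224.76 − 165.40 = 59.36 m.
|i_v| = |Δh| / Δz = 3.47 / 59.36 = 0.0585.
Head is higher in the deep piezometer, so vertical flow is upward (discharge condition).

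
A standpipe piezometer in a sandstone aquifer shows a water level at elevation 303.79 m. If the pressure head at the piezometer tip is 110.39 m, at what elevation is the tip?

z = h − ψ = 303.79 − 110.39 = 193.40 m.

z ≈ 193.40 m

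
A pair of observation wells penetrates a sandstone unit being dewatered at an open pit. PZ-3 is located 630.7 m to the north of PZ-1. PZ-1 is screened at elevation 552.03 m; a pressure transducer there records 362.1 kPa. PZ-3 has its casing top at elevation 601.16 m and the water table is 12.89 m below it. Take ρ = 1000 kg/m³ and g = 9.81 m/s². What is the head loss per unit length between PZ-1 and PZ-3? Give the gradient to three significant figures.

i ≈ 0.00106 m/m

Pressure head at PZ-1: ψ = P/(ρg) = 362.1×1000 / (1000 × 9.81) = 36.91 m.
Total head at PZ-1: h = z + ψ = 552.03 + 36.91 = 588.94 m.
Total head at PZ-3: h = 601.16 − 12.89 = 588.27 m.
Head difference: h(PZ-1) − h(PZ-3) = 588.94 − 588.27 = 0.67 m.
Hydraulic gradient: i = |Δh| / L = 0.67 / 630.7 = 0.00106.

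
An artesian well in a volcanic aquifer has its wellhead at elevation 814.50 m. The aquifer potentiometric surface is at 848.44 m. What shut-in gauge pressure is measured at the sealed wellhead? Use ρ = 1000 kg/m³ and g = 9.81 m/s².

Head above the cap: Δh = 848.44 − 814.50 = 33.94 m.
P = ρgΔh = 1000 × 9.81 × 33.94 = 332951 Pa ≈ 333 kPa.

P ≈ 333 kPa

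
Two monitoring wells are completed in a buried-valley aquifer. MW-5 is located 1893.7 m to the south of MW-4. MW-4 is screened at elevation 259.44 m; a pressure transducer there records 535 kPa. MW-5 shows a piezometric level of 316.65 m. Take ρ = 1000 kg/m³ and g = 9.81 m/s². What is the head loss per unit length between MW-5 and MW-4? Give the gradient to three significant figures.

i ≈ 0.00141 m/m

Pressure head at MW-4: ψ = P/(ρg) = 535×1000 / (1000 × 9.81) = 54.54 m.
Total head at MW-4: h = z + ψ = 259.44 + 54.54 = 313.98 m.
Total head at MW-5: h = 316.65 m (water level in the piezometer is the total head).
Head difference: h(MW-4) − h(MW-5) = 313.98 − 316.65 = -2.67 m.
Hydraulic gradient: i = |Δh| / L = 2.67 / 1893.7 = 0.00141.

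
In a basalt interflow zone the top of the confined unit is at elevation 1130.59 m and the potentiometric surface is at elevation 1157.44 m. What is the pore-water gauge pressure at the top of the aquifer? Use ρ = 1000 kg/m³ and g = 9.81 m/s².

Pressure head at the aquifer top: ψ = h − z = 1157.44 − 1130.59 = 26.85 m.
P = ρgψ = 1000 × 9.81 × 26.85 = 263399 Pa ≈ 263 kPa.

P ≈ 263 kPa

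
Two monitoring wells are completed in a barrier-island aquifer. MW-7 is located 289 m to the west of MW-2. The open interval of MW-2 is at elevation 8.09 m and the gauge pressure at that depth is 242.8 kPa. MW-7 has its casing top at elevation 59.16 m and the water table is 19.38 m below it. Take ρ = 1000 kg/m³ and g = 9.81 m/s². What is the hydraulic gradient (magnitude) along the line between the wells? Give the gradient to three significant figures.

i ≈ 0.0240

Pressure head at MW-2: ψ = P/(ρg) = 242.8×1000 / (1000 × 9.81) = 24.75 m.
Total head at MW-2: h = z + ψ = 8.09 + 24.75 = 32.84 m.
Total head at MW-7: h = 59.16 − 19.38 = 39.78 m.
Head difference: h(MW-2) − h(MW-7) = 32.84 − 39.78 = -6.94 m.
Hydraulic gradient: i = |Δh| / L = 6.94 / 289 = 0.0240.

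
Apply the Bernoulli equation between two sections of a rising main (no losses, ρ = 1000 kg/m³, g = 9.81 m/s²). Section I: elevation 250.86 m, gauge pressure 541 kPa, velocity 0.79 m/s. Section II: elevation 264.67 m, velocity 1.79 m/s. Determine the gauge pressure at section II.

Pressure head at I: ψ₁ = P₁/(ρg) = 541×1000 / (1000 × 9.81) = 55.15 m.
Velocity heads: v₁²/2g = 0.79²/19.62 = 0.032 m; v₂²/2g = 1.79²/19.62 = 0.163 m.
Total head H = z₁ + ψ₁ + v₁²/2g = 250.86 + 55.15 + 0.032 = 306.04 m.
ψ₂ = H − z₂ − v₂²/2g = 306.04 − 264.67 − 0.163 = 41.21 m.
P₂ = ρgψ₂ = 1000 × 9.81 × 41.21 ≈ 404 kPa.

P₂ ≈ 404 kPa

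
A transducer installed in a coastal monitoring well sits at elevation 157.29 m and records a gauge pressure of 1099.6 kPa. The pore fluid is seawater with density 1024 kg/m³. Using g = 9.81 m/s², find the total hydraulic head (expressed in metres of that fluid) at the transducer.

h ≈ 266.75 m

ψ = P/(ρg) = 1099.6×1000 / (1024 × 9.81) = 109.46 m.
h = z + ψ = 157.29 + 109.46 = 266.75 m.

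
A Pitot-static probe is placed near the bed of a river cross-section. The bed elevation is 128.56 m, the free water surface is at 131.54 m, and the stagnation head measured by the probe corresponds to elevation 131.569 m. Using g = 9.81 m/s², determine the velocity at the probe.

v ≈ 0.754 m/s

Near the bed, under hydrostatic conditions, the piezometric head (z + ψ) equals the free-surface elevation, 131.54 m.
Velocity head = total − piezometric = 131.569 − 131.54 = 0.029 m.
v = √(2g·h_v) = √(2 × 9.81 × 0.029) = 0.754 m/s.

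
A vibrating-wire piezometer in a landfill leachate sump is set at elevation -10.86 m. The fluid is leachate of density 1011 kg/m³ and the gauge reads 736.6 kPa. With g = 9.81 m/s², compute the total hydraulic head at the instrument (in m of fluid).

ψ = P/(ρg) = 736.6×1000 / (1011 × 9.81) = 74.27 m.
h = z + ψ = -10.86 + 74.27 = 63.41 m.

h ≈ 63.41 m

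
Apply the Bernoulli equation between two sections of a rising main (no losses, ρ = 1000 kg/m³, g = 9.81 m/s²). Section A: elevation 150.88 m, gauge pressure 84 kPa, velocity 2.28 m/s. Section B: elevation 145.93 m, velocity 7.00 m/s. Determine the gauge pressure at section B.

P₂ ≈ 111 kPa

Pressure head at A: ψ₁ = P₁/(ρg) = 84×1000 / (1000 × 9.81) = 8.56 m.
Velocity heads: v₁²/2g = 2.28²/19.62 = 0.265 m; v₂²/2g = 7.00²/19.62 = 2.497 m.
Total head H = z₁ + ψ₁ + v₁²/2g = 150.88 + 8.56 + 0.265 = 159.70 m.
ψ₂ = H − z₂ − v₂²/2g = 159.70 − 145.93 − 2.497 = 11.27 m.
P₂ = ρgψ₂ = 1000 × 9.81 × 11.27 ≈ 111 kPa.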